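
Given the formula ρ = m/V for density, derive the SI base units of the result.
Units of each symbol in ρ = m/V:
  m (mass): kg
  V (volume): m³  → in the denominator, contributes 1/m³

Multiplying the contributions: [kg] · [1/m³]
Adding exponents of each base unit: kg: 1, m: -3
SI base units of density: kg/m³

Answer: kg/m³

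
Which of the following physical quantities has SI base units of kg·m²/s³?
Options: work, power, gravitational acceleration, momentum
Checking the SI base units of each option:
  work (W = Fd): kg·m²/s²  ✗
  power (P = W/t): kg·m²/s³  ✓ matches
  gravitational acceleration (g = GM/r²): m/s²  ✗
  momentum (p = mv): kg·m/s  ✗

Only power has units kg·m²/s³.

Answer: power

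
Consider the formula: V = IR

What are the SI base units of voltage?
Units of each symbol in V = IR:
  I (current): A
  R (resistance, in ohms): kg·m²/(s³·A²)

Multiplying the contributions: [A] · [kg·m²/(s³·A²)]
Adding exponents of each base unit: kg: 1, m: 2, s: -3, A: -1
SI base units of voltage: kg·m²/(s³·A)

Answer: kg·m²/(s³·A)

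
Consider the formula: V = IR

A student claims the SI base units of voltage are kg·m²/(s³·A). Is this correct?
Units of each symbol in V = IR:
  I (current): A
  R (resistance, in ohms): kg·m²/(s³·A²)

Multiplying the contributions: [A] · [kg·m²/(s³·A²)]
Adding exponents of each base unit: kg: 1, m: 2, s: -3, A: -1
SI base units of voltage: kg·m²/(s³·A)

The claimed units kg·m²/(s³·A) match the derived units, so the claim is correct.

Answer: Yes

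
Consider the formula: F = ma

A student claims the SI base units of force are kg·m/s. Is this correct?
Units of each symbol in F = ma:
  m (mass): kg
  a (acceleration): m/s²

Multiplying the contributions: [kg] · [m/s²]
Adding exponents of each base unit: kg: 1, m: 1, s: -2
SI base units of force: kg·m/s²

The claimed units kg·m/s (exponents kg: 1, m: 1, s: -1) do not match the derived units kg·m/s² (exponents kg: 1, m: 1, s: -2), so the claim is incorrect.

Answer: No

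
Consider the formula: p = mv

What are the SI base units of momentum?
Units of each symbol in p = mv:
  m (mass): kg
  v (velocity): m/s

Multiplying the contributions: [kg] · [m/s]
Adding exponents of each base unit: kg: 1, m: 1, s: -1
SI base units of momentum: kg·m/s

Answer: kg·m/s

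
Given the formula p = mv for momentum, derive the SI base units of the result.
Units of each symbol in p = mv:
  m (mass): kg
  v (velocity): m/s

Multiplying the contributions: [kg] · [m/s]
Adding exponents of each base unit: kg: 1, m: 1, s: -1
SI base units of momentum: kg·m/s

Answer: kg·m/s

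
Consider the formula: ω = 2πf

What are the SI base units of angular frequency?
Units of each symbol in ω = 2πf:
  f (frequency): 1/s
  The factor 2π is dimensionless.

Multiplying the contributions: [1/s]
Adding exponents of each base unit: s: -1
SI base units of angular frequency: 1/s

Answer: 1/s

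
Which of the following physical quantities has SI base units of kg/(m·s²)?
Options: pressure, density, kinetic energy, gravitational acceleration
Checking the SI base units of each option:
  pressure (P = F/A): kg/(m·s²)  ✓ matches
  density (ρ = m/V): kg/m³  ✗
  kinetic energy (E = ½mv²): kg·m²/s²  ✗
  gravitational acceleration (g = GM/r²): m/s²  ✗

Only pressure has units kg/(m·s²).

Answer: pressure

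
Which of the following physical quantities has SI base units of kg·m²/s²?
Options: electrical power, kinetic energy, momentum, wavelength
Checking the SI base units of each option:
  electrical power (P = IV): kg·m²/s³  ✗
  kinetic energy (E = ½mv²): kg·m²/s²  ✓ matches
  momentum (p = mv): kg·m/s  ✗
  wavelength (λ = v/f): m  ✗

Only kinetic energy has units kg·m²/s².

Answer: kinetic energy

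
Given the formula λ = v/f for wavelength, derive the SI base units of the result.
Units of each symbol in λ = v/f:
  v (wave speed): m/s
  f (frequency): 1/s  → in the denominator, contributes s

Multiplying the contributions: [m/s] · [s]
Adding exponents of each base unit: m: 1
SI base units of wavelength: m

Answer: m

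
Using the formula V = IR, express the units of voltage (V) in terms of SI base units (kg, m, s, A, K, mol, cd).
Units of each symbol in V = IR:
  I (current): A
  R (resistance, in ohms): kg·m²/(s³·A²)

Multiplying the contributions: [A] · [kg·m²/(s³·A²)]
Adding exponents of each base unit: kg: 1, m: 2, s: -3, A: -1
SI base units of voltage: kg·m²/(s³·A)

Answer: kg·m²/(s³·A)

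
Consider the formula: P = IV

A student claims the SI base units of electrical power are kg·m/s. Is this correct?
Units of each symbol in P = IV:
  I (current): A
  V (voltage, in volts): kg·m²/(s³·A)

Multiplying the contributions: [A] · [kg·m²/(s³·A)]
Adding exponents of each base unit: kg: 1, m: 2, s: -3
SI base units of electrical power: kg·m²/s³

The claimed units kg·m/s (exponents kg: 1, m: 1, s: -1) do not match the derived units kg·m²/s³ (exponents kg: 1, m: 2, s: -3), so the claim is incorrect.

Answer: No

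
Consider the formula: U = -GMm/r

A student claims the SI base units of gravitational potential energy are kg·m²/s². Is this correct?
Units of each symbol in U = -GMm/r:
  G (gravitational constant): m³/(kg·s²)
  M (mass): kg
  m (mass): kg
  r (distance): m  → in the denominator, contributes 1/m
  The minus sign does not affect the units.

Multiplying the contributions: [m³/(kg·s²)] · [kg] · [kg] · [1/m]
Adding exponents of each base unit: kg: 1, m: 2, s: -2
SI base units of gravitational potential energy: kg·m²/s²

The claimed units kg·m²/s² match the derived units, so the claim is correct.

Answer: Yes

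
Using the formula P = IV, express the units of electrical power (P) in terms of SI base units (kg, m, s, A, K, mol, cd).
Units of each symbol in P = IV:
  I (current): A
  V (voltage, in volts): kg·m²/(s³·A)

Multiplying the contributions: [A] · [kg·m²/(s³·A)]
Adding exponents of each base unit: kg: 1, m: 2, s: -3
SI base units of electrical power: kg·m²/s³

Answer: kg·m²/s³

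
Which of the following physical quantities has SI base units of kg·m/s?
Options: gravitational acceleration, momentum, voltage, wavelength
Checking the SI base units of each option:
  gravitational acceleration (g = GM/r²): m/s²  ✗
  momentum (p = mv): kg·m/s  ✓ matches
  voltage (V = IR): kg·m²/(s³·A)  ✗
  wavelength (λ = v/f): m  ✗

Only momentum has units kg·m/s.

Answer: momentum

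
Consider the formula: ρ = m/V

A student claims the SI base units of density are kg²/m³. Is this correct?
Units of each symbol in ρ = m/V:
  m (mass): kg
  V (volume): m³  → in the denominator, contributes 1/m³

Multiplying the contributions: [kg] · [1/m³]
Adding exponents of each base unit: kg: 1, m: -3
SI base units of density: kg/m³

The claimed units kg²/m³ (exponents kg: 2, m: -3) do not match the derived units kg/m³ (exponents kg: 1, m: -3), so the claim is incorrect.

Answer: No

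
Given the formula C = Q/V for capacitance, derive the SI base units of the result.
Units of each symbol in C = Q/V:
  Q (charge, in coulombs): s·A
  V (voltage, in volts): kg·m²/(s³·A)  → in the denominator, contributes s³·A/(kg·m²)

Multiplying the contributions: [s·A] · [s³·A/(kg·m²)]
Adding exponents of each base unit: kg: -1, m: -2, s: 4, A: 2
SI base units of capacitance: s⁴·A²/(kg·m²)

Answer: s⁴·A²/(kg·m²)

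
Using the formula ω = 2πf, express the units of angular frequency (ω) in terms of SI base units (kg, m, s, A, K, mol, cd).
Units of each symbol in ω = 2πf:
  f (frequency): 1/s
  The factor 2π is dimensionless.

Multiplying the contributions: [1/s]
Adding exponents of each base unit: s: -1
SI base units of angular frequency: 1/s

Answer: 1/s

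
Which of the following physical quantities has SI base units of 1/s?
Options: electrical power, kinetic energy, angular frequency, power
Checking the SI base units of each option:
  electrical power (P = IV): kg·m²/s³  ✗
  kinetic energy (E = ½mv²): kg·m²/s²  ✗
  angular frequency (ω = 2πf): 1/s  ✓ matches
  power (P = W/t): kg·m²/s³  ✗

Only angular frequency has units 1/s.

Answer: angular frequency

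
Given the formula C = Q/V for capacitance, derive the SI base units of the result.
Units of each symbol in C = Q/V:
  Q (charge, in coulombs): s·A
  V (voltage, in volts): kg·m²/(s³·A)  → in the denominator, contributes s³·A/(kg·m²)

Multiplying the contributions: [s·A] · [s³·A/(kg·m²)]
Adding exponents of each base unit: kg: -1, m: -2, s: 4, A: 2
SI base units of capacitance: s⁴·A²/(kg·m²)

Answer: s⁴·A²/(kg·m²)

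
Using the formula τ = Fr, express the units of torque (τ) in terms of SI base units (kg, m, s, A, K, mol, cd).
Units of each symbol in τ = Fr:
  F (force): kg·m/s²
  r (lever arm): m

Multiplying the contributions: [kg·m/s²] · [m]
Adding exponents of each base unit: kg: 1, m: 2, s: -2
SI base units of torque: kg·m²/s²

Answer: kg·m²/s²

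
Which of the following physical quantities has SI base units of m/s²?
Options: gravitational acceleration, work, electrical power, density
Checking the SI base units of each option:
  gravitational acceleration (g = GM/r²): m/s²  ✓ matches
  work (W = Fd): kg·m²/s²  ✗
  electrical power (P = IV): kg·m²/s³  ✗
  density (ρ = m/V): kg/m³  ✗

Only gravitational acceleration has units m/s².

Answer: gravitational acceleration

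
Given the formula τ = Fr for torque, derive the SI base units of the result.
Units of each symbol in τ = Fr:
  F (force): kg·m/s²
  r (lever arm): m

Multiplying the contributions: [kg·m/s²] · [m]
Adding exponents of each base unit: kg: 1, m: 2, s: -2
SI base units of torque: kg·m²/s²

Answer: kg·m²/s²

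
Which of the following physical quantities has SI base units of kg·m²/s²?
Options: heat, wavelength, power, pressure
Checking the SI base units of each option:
  heat (Q = mcΔT): kg·m²/s²  ✓ matches
  wavelength (λ = v/f): m  ✗
  power (P = W/t): kg·m²/s³  ✗
  pressure (P = F/A): kg/(m·s²)  ✗

Only heat has units kg·m²/s².

Answer: heat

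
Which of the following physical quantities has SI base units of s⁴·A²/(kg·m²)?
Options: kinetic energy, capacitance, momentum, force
Checking the SI base units of each option:
  kinetic energy (E = ½mv²): kg·m²/s²  ✗
  capacitance (C = Q/V): s⁴·A²/(kg·m²)  ✓ matches
  momentum (p = mv): kg·m/s  ✗
  force (F = ma): kg·m/s²  ✗

Only capacitance has units s⁴·A²/(kg·m²).

Answer: capacitance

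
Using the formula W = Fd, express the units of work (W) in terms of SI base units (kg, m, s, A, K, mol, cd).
Units of each symbol in W = Fd:
  F (force): kg·m/s²
  d (displacement): m

Multiplying the contributions: [kg·m/s²] · [m]
Adding exponents of each base unit: kg: 1, m: 2, s: -2
SI base units of work: kg·m²/s²

Answer: kg·m²/s²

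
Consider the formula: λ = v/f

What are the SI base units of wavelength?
Units of each symbol in λ = v/f:
  v (wave speed): m/s
  f (frequency): 1/s  → in the denominator, contributes s

Multiplying the contributions: [m/s] · [s]
Adding exponents of each base unit: m: 1
SI base units of wavelength: m

Answer: m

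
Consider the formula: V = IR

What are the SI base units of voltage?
Units of each symbol in V = IR:
  I (current): A
  R (resistance, in ohms): kg·m²/(s³·A²)

Multiplying the contributions: [A] · [kg·m²/(s³·A²)]
Adding exponents of each base unit: kg: 1, m: 2, s: -3, A: -1
SI base units of voltage: kg·m²/(s³·A)

Answer: kg·m²/(s³·A)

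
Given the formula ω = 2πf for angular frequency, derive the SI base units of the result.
Units of each symbol in ω = 2πf:
  f (frequency): 1/s
  The factor 2π is dimensionless.

Multiplying the contributions: [1/s]
Adding exponents of each base unit: s: -1
SI base units of angular frequency: 1/s

Answer: 1/s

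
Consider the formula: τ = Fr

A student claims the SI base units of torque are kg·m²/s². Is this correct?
Units of each symbol in τ = Fr:
  F (force): kg·m/s²
  r (lever arm): m

Multiplying the contributions: [kg·m/s²] · [m]
Adding exponents of each base unit: kg: 1, m: 2, s: -2
SI base units of torque: kg·m²/s²

The claimed units kg·m²/s² match the derived units, so the claim is correct.

Answer: Yes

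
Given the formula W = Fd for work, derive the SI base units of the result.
Units of each symbol in W = Fd:
  F (force): kg·m/s²
  d (displacement): m

Multiplying the contributions: [kg·m/s²] · [m]
Adding exponents of each base unit: kg: 1, m: 2, s: -2
SI base units of work: kg·m²/s²

Answer: kg·m²/s²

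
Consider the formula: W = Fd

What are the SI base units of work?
Units of each symbol in W = Fd:
  F (force): kg·m/s²
  d (displacement): m

Multiplying the contributions: [kg·m/s²] · [m]
Adding exponents of each base unit: kg: 1, m: 2, s: -2
SI base units of work: kg·m²/s²

Answer: kg·m²/s²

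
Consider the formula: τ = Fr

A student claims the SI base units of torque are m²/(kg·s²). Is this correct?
Units of each symbol in τ = Fr:
  F (force): kg·m/s²
  r (lever arm): m

Multiplying the contributions: [kg·m/s²] · [m]
Adding exponents of each base unit: kg: 1, m: 2, s: -2
SI base units of torque: kg·m²/s²

The claimed units m²/(kg·s²) (exponents kg: -1, m: 2, s: -2) do not match the derived units kg·m²/s² (exponents kg: 1, m: 2, s: -2), so the claim is incorrect.

Answer: No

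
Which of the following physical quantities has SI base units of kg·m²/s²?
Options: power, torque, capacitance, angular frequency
Checking the SI base units of each option:
  power (P = W/t): kg·m²/s³  ✗
  torque (τ = Fr): kg·m²/s²  ✓ matches
  capacitance (C = Q/V): s⁴·A²/(kg·m²)  ✗
  angular frequency (ω = 2πf): 1/s  ✗

Only torque has units kg·m²/s².

Answer: torque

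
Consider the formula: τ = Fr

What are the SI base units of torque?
Units of each symbol in τ = Fr:
  F (force): kg·m/s²
  r (lever arm): m

Multiplying the contributions: [kg·m/s²] · [m]
Adding exponents of each base unit: kg: 1, m: 2, s: -2
SI base units of torque: kg·m²/s²

Answer: kg·m²/s²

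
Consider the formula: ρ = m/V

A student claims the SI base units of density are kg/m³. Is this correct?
Units of each symbol in ρ = m/V:
  m (mass): kg
  V (volume): m³  → in the denominator, contributes 1/m³

Multiplying the contributions: [kg] · [1/m³]
Adding exponents of each base unit: kg: 1, m: -3
SI base units of density: kg/m³

The claimed units kg/m³ match the derived units, so the claim is correct.

Answer: Yes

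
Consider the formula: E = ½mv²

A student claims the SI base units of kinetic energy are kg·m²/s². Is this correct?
Units of each symbol in E = ½mv²:
  m (mass): kg
  v (speed): m/s  → to the power 2, contributes m²/s²
  The factor ½ is dimensionless.

Multiplying the contributions: [kg] · [m²/s²]
Adding exponents of each base unit: kg: 1, m: 2, s: -2
SI base units of kinetic energy: kg·m²/s²

The claimed units kg·m²/s² match the derived units, so the claim is correct.

Answer: Yes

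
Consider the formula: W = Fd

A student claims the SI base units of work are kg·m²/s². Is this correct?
Units of each symbol in W = Fd:
  F (force): kg·m/s²
  d (displacement): m

Multiplying the contributions: [kg·m/s²] · [m]
Adding exponents of each base unit: kg: 1, m: 2, s: -2
SI base units of work: kg·m²/s²

The claimed units kg·m²/s² match the derived units, so the claim is correct.

Answer: Yes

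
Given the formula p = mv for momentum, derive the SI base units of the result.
Units of each symbol in p = mv:
  m (mass): kg
  v (velocity): m/s

Multiplying the contributions: [kg] · [m/s]
Adding exponents of each base unit: kg: 1, m: 1, s: -1
SI base units of momentum: kg·m/s

Answer: kg·m/s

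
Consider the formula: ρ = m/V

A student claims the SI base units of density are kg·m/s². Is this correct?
Units of each symbol in ρ = m/V:
  m (mass): kg
  V (volume): m³  → in the denominator, contributes 1/m³

Multiplying the contributions: [kg] · [1/m³]
Adding exponents of each base unit: kg: 1, m: -3
SI base units of density: kg/m³

The claimed units kg·m/s² (exponents kg: 1, m: 1, s: -2) do not match the derived units kg/m³ (exponents kg: 1, m: -3), so the claim is incorrect.

Answer: No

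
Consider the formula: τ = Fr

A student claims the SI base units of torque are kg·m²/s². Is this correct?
Units of each symbol in τ = Fr:
  F (force): kg·m/s²
  r (lever arm): m

Multiplying the contributions: [kg·m/s²] · [m]
Adding exponents of each base unit: kg: 1, m: 2, s: -2
SI base units of torque: kg·m²/s²

The claimed units kg·m²/s² match the derived units, so the claim is correct.

Answer: Yes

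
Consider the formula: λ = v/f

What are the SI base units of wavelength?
Units of each symbol in λ = v/f:
  v (wave speed): m/s
  f (frequency): 1/s  → in the denominator, contributes s

Multiplying the contributions: [m/s] · [s]
Adding exponents of each base unit: m: 1
SI base units of wavelength: m

Answer: m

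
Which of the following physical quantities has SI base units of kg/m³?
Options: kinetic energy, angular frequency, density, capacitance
Checking the SI base units of each option:
  kinetic energy (E = ½mv²): kg·m²/s²  ✗
  angular frequency (ω = 2πf): 1/s  ✗
  density (ρ = m/V): kg/m³  ✓ matches
  capacitance (C = Q/V): s⁴·A²/(kg·m²)  ✗

Only density has units kg/m³.

Answer: density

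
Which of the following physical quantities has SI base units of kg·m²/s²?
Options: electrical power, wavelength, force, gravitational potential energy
Checking the SI base units of each option:
  electrical power (P = IV): kg·m²/s³  ✗
  wavelength (λ = v/f): m  ✗
  force (F = ma): kg·m/s²  ✗
  gravitational potential energy (U = -GMm/r): kg·m²/s²  ✓ matches

Only gravitational potential energy has units kg·m²/s².

Answer: gravitational potential energy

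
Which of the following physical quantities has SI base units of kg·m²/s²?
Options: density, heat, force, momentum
Checking the SI base units of each option:
  density (ρ = m/V): kg/m³  ✗
  heat (Q = mcΔT): kg·m²/s²  ✓ matches
  force (F = ma): kg·m/s²  ✗
  momentum (p = mv): kg·m/s  ✗

Only heat has units kg·m²/s².

Answer: heat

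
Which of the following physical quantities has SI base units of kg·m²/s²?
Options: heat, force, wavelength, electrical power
Checking the SI base units of each option:
  heat (Q = mcΔT): kg·m²/s²  ✓ matches
  force (F = ma): kg·m/s²  ✗
  wavelength (λ = v/f): m  ✗
  electrical power (P = IV): kg·m²/s³  ✗

Only heat has units kg·m²/s².

Answer: heat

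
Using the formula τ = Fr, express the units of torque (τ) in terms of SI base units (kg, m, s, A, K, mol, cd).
Units of each symbol in τ = Fr:
  F (force): kg·m/s²
  r (lever arm): m

Multiplying the contributions: [kg·m/s²] · [m]
Adding exponents of each base unit: kg: 1, m: 2, s: -2
SI base units of torque: kg·m²/s²

Answer: kg·m²/s²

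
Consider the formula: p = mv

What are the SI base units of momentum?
Units of each symbol in p = mv:
  m (mass): kg
  v (velocity): m/s

Multiplying the contributions: [kg] · [m/s]
Adding exponents of each base unit: kg: 1, m: 1, s: -1
SI base units of momentum: kg·m/s

Answer: kg·m/s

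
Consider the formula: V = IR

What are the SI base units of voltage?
Units of each symbol in V = IR:
  I (current): A
  R (resistance, in ohms): kg·m²/(s³·A²)

Multiplying the contributions: [A] · [kg·m²/(s³·A²)]
Adding exponents of each base unit: kg: 1, m: 2, s: -3, A: -1
SI base units of voltage: kg·m²/(s³·A)

Answer: kg·m²/(s³·A)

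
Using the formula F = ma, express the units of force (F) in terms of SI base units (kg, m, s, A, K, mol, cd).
Units of each symbol in F = ma:
  m (mass): kg
  a (acceleration): m/s²

Multiplying the contributions: [kg] · [m/s²]
Adding exponents of each base unit: kg: 1, m: 1, s: -2
SI base units of force: kg·m/s²

Answer: kg·m/s²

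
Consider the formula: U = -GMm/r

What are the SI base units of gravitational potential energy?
Units of each symbol in U = -GMm/r:
  G (gravitational constant): m³/(kg·s²)
  M (mass): kg
  m (mass): kg
  r (distance): m  → in the denominator, contributes 1/m
  The minus sign does not affect the units.

Multiplying the contributions: [m³/(kg·s²)] · [kg] · [kg] · [1/m]
Adding exponents of each base unit: kg: 1, m: 2, s: -2
SI base units of gravitational potential energy: kg·m²/s²

Answer: kg·m²/s²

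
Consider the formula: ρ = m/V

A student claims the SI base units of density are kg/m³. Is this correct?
Units of each symbol in ρ = m/V:
  m (mass): kg
  V (volume): m³  → in the denominator, contributes 1/m³

Multiplying the contributions: [kg] · [1/m³]
Adding exponents of each base unit: kg: 1, m: -3
SI base units of density: kg/m³

The claimed units kg/m³ match the derived units, so the claim is correct.

Answer: Yes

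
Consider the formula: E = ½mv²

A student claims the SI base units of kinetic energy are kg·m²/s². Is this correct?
Units of each symbol in E = ½mv²:
  m (mass): kg
  v (speed): m/s  → to the power 2, contributes m²/s²
  The factor ½ is dimensionless.

Multiplying the contributions: [kg] · [m²/s²]
Adding exponents of each base unit: kg: 1, m: 2, s: -2
SI base units of kinetic energy: kg·m²/s²

The claimed units kg·m²/s² match the derived units, so the claim is correct.

Answer: Yes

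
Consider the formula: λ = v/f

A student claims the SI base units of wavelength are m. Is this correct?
Units of each symbol in λ = v/f:
  v (wave speed): m/s
  f (frequency): 1/s  → in the denominator, contributes s

Multiplying the contributions: [m/s] · [s]
Adding exponents of each base unit: m: 1
SI base units of wavelength: m

The claimed units m match the derived units, so the claim is correct.

Answer: Yes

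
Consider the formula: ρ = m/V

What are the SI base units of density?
Units of each symbol in ρ = m/V:
  m (mass): kg
  V (volume): m³  → in the denominator, contributes 1/m³

Multiplying the contributions: [kg] · [1/m³]
Adding exponents of each base unit: kg: 1, m: -3
SI base units of density: kg/m³

Answer: kg/m³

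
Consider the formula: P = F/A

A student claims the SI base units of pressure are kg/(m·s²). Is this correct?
Units of each symbol in P = F/A:
  F (force): kg·m/s²
  A (area): m²  → in the denominator, contributes 1/m²

Multiplying the contributions: [kg·m/s²] · [1/m²]
Adding exponents of each base unit: kg: 1, m: -1, s: -2
SI base units of pressure: kg/(m·s²)

The claimed units kg/(m·s²) match the derived units, so the claim is correct.

Answer: Yes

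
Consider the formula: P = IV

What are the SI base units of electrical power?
Units of each symbol in P = IV:
  I (current): A
  V (voltage, in volts): kg·m²/(s³·A)

Multiplying the contributions: [A] · [kg·m²/(s³·A)]
Adding exponents of each base unit: kg: 1, m: 2, s: -3
SI base units of electrical power: kg·m²/s³

Answer: kg·m²/s³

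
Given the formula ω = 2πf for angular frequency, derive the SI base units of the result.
Units of each symbol in ω = 2πf:
  f (frequency): 1/s
  The factor 2π is dimensionless.

Multiplying the contributions: [1/s]
Adding exponents of each base unit: s: -1
SI base units of angular frequency: 1/s

Answer: 1/s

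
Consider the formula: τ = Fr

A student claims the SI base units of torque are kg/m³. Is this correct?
Units of each symbol in τ = Fr:
  F (force): kg·m/s²
  r (lever arm): m

Multiplying the contributions: [kg·m/s²] · [m]
Adding exponents of each base unit: kg: 1, m: 2, s: -2
SI base units of torque: kg·m²/s²

The claimed units kg/m³ (exponents kg: 1, m: -3) do not match the derived units kg·m²/s² (exponents kg: 1, m: 2, s: -2), so the claim is incorrect.

Answer: No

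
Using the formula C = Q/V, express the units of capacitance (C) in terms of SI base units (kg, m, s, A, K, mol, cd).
Units of each symbol in C = Q/V:
  Q (charge, in coulombs): s·A
  V (voltage, in volts): kg·m²/(s³·A)  → in the denominator, contributes s³·A/(kg·m²)

Multiplying the contributions: [s·A] · [s³·A/(kg·m²)]
Adding exponents of each base unit: kg: -1, m: -2, s: 4, A: 2
SI base units of capacitance: s⁴·A²/(kg·m²)

Answer: s⁴·A²/(kg·m²)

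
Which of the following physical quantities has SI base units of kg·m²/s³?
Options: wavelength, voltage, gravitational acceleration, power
Checking the SI base units of each option:
  wavelength (λ = v/f): m  ✗
  voltage (V = IR): kg·m²/(s³·A)  ✗
  gravitational acceleration (g = GM/r²): m/s²  ✗
  power (P = W/t): kg·m²/s³  ✓ matches

Only power has units kg·m²/s³.

Answer: power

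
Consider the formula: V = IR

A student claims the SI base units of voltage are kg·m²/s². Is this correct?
Units of each symbol in V = IR:
  I (current): A
  R (resistance, in ohms): kg·m²/(s³·A²)

Multiplying the contributions: [A] · [kg·m²/(s³·A²)]
Adding exponents of each base unit: kg: 1, m: 2, s: -3, A: -1
SI base units of voltage: kg·m²/(s³·A)

The claimed units kg·m²/s² (exponents kg: 1, m: 2, s: -2) do not match the derived units kg·m²/(s³·A) (exponents kg: 1, m: 2, s: -3, A: -1), so the claim is incorrect.

Answer: No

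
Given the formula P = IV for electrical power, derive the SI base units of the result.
Units of each symbol in P = IV:
  I (current): A
  V (voltage, in volts): kg·m²/(s³·A)

Multiplying the contributions: [A] · [kg·m²/(s³·A)]
Adding exponents of each base unit: kg: 1, m: 2, s: -3
SI base units of electrical power: kg·m²/s³

Answer: kg·m²/s³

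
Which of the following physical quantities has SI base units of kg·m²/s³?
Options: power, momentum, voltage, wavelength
Checking the SI base units of each option:
  power (P = W/t): kg·m²/s³  ✓ matches
  momentum (p = mv): kg·m/s  ✗
  voltage (V = IR): kg·m²/(s³·A)  ✗
  wavelength (λ = v/f): m  ✗

Only power has units kg·m²/s³.

Answer: power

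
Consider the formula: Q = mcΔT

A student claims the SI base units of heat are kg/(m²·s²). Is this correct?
Units of each symbol in Q = mcΔT:
  m (mass): kg
  c (specific heat capacity, in J/(kg·K)): m²/(s²·K)
  ΔT (temperature change): K

Multiplying the contributions: [kg] · [m²/(s²·K)] · [K]
Adding exponents of each base unit: kg: 1, m: 2, s: -2
SI base units of heat: kg·m²/s²

The claimed units kg/(m²·s²) (exponents kg: 1, m: -2, s: -2) do not match the derived units kg·m²/s² (exponents kg: 1, m: 2, s: -2), so the claim is incorrect.

Answer: No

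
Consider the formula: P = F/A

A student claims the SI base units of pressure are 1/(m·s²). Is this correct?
Units of each symbol in P = F/A:
  F (force): kg·m/s²
  A (area): m²  → in the denominator, contributes 1/m²

Multiplying the contributions: [kg·m/s²] · [1/m²]
Adding exponents of each base unit: kg: 1, m: -1, s: -2
SI base units of pressure: kg/(m·s²)

The claimed units 1/(m·s²) (exponents m: -1, s: -2) do not match the derived units kg/(m·s²) (exponents kg: 1, m: -1, s: -2), so the claim is incorrect.

Answer: No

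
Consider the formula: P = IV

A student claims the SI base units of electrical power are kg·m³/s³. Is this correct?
Units of each symbol in P = IV:
  I (current): A
  V (voltage, in volts): kg·m²/(s³·A)

Multiplying the contributions: [A] · [kg·m²/(s³·A)]
Adding exponents of each base unit: kg: 1, m: 2, s: -3
SI base units of electrical power: kg·m²/s³

The claimed units kg·m³/s³ (exponents kg: 1, m: 3, s: -3) do not match the derived units kg·m²/s³ (exponents kg: 1, m: 2, s: -3), so the claim is incorrect.

Answer: No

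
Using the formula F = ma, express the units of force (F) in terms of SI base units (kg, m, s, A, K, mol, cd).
Units of each symbol in F = ma:
  m (mass): kg
  a (acceleration): m/s²

Multiplying the contributions: [kg] · [m/s²]
Adding exponents of each base unit: kg: 1, m: 1, s: -2
SI base units of force: kg·m/s²

Answer: kg·m/s²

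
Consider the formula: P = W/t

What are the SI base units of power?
Units of each symbol in P = W/t:
  W (work): kg·m²/s²
  t (time): s  → in the denominator, contributes 1/s

Multiplying the contributions: [kg·m²/s²] · [1/s]
Adding exponents of each base unit: kg: 1, m: 2, s: -3
SI base units of power: kg·m²/s³

Answer: kg·m²/s³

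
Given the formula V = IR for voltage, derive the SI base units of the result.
Units of each symbol in V = IR:
  I (current): A
  R (resistance, in ohms): kg·m²/(s³·A²)

Multiplying the contributions: [A] · [kg·m²/(s³·A²)]
Adding exponents of each base unit: kg: 1, m: 2, s: -3, A: -1
SI base units of voltage: kg·m²/(s³·A)

Answer: kg·m²/(s³·A)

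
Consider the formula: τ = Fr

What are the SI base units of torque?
Units of each symbol in τ = Fr:
  F (force): kg·m/s²
  r (lever arm): m

Multiplying the contributions: [kg·m/s²] · [m]
Adding exponents of each base unit: kg: 1, m: 2, s: -2
SI base units of torque: kg·m²/s²

Answer: kg·m²/s²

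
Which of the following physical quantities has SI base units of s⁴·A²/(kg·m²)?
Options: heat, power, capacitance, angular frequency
Checking the SI base units of each option:
  heat (Q = mcΔT): kg·m²/s²  ✗
  power (P = W/t): kg·m²/s³  ✗
  capacitance (C = Q/V): s⁴·A²/(kg·m²)  ✓ matches
  angular frequency (ω = 2πf): 1/s  ✗

Only capacitance has units s⁴·A²/(kg·m²).

Answer: capacitance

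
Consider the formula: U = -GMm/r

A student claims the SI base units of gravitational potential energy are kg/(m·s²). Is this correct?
Units of each symbol in U = -GMm/r:
  G (gravitational constant): m³/(kg·s²)
  M (mass): kg
  m (mass): kg
  r (distance): m  → in the denominator, contributes 1/m
  The minus sign does not affect the units.

Multiplying the contributions: [m³/(kg·s²)] · [kg] · [kg] · [1/m]
Adding exponents of each base unit: kg: 1, m: 2, s: -2
SI base units of gravitational potential energy: kg·m²/s²

The claimed units kg/(m·s²) (exponents kg: 1, m: -1, s: -2) do not match the derived units kg·m²/s² (exponents kg: 1, m: 2, s: -2), so the claim is incorrect.

Answer: No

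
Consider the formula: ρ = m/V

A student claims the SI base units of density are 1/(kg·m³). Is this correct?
Units of each symbol in ρ = m/V:
  m (mass): kg
  V (volume): m³  → in the denominator, contributes 1/m³

Multiplying the contributions: [kg] · [1/m³]
Adding exponents of each base unit: kg: 1, m: -3
SI base units of density: kg/m³

The claimed units 1/(kg·m³) (exponents kg: -1, m: -3) do not match the derived units kg/m³ (exponents kg: 1, m: -3), so the claim is incorrect.

Answer: No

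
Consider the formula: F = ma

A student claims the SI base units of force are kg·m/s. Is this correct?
Units of each symbol in F = ma:
  m (mass): kg
  a (acceleration): m/s²

Multiplying the contributions: [kg] · [m/s²]
Adding exponents of each base unit: kg: 1, m: 1, s: -2
SI base units of force: kg·m/s²

The claimed units kg·m/s (exponents kg: 1, m: 1, s: -1) do not match the derived units kg·m/s² (exponents kg: 1, m: 1, s: -2), so the claim is incorrect.

Answer: No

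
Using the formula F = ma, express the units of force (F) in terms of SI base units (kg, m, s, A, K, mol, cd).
Units of each symbol in F = ma:
  m (mass): kg
  a (acceleration): m/s²

Multiplying the contributions: [kg] · [m/s²]
Adding exponents of each base unit: kg: 1, m: 1, s: -2
SI base units of force: kg·m/s²

Answer: kg·m/s²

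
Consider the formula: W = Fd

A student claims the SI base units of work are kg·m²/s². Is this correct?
Units of each symbol in W = Fd:
  F (force): kg·m/s²
  d (displacement): m

Multiplying the contributions: [kg·m/s²] · [m]
Adding exponents of each base unit: kg: 1, m: 2, s: -2
SI base units of work: kg·m²/s²

The claimed units kg·m²/s² match the derived units, so the claim is correct.

Answer: Yes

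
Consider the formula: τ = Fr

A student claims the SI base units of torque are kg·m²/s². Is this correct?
Units of each symbol in τ = Fr:
  F (force): kg·m/s²
  r (lever arm): m

Multiplying the contributions: [kg·m/s²] · [m]
Adding exponents of each base unit: kg: 1, m: 2, s: -2
SI base units of torque: kg·m²/s²

The claimed units kg·m²/s² match the derived units, so the claim is correct.

Answer: Yes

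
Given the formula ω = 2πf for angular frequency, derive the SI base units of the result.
Units of each symbol in ω = 2πf:
  f (frequency): 1/s
  The factor 2π is dimensionless.

Multiplying the contributions: [1/s]
Adding exponents of each base unit: s: -1
SI base units of angular frequency: 1/s

Answer: 1/s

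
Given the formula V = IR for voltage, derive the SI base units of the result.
Units of each symbol in V = IR:
  I (current): A
  R (resistance, in ohms): kg·m²/(s³·A²)

Multiplying the contributions: [A] · [kg·m²/(s³·A²)]
Adding exponents of each base unit: kg: 1, m: 2, s: -3, A: -1
SI base units of voltage: kg·m²/(s³·A)

Answer: kg·m²/(s³·A)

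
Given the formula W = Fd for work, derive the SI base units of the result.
Units of each symbol in W = Fd:
  F (force): kg·m/s²
  d (displacement): m

Multiplying the contributions: [kg·m/s²] · [m]
Adding exponents of each base unit: kg: 1, m: 2, s: -2
SI base units of work: kg·m²/s²

Answer: kg·m²/s²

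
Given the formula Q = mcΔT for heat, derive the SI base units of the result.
Units of each symbol in Q = mcΔT:
  m (mass): kg
  c (specific heat capacity, in J/(kg·K)): m²/(s²·K)
  ΔT (temperature change): K

Multiplying the contributions: [kg] · [m²/(s²·K)] · [K]
Adding exponents of each base unit: kg: 1, m: 2, s: -2
SI base units of heat: kg·m²/s²

Answer: kg·m²/s²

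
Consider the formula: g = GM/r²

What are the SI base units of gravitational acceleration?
Units of each symbol in g = GM/r²:
  G (gravitational constant): m³/(kg·s²)
  M (mass): kg
  r (distance): m  → to the power 2 in the denominator, contributes 1/m²

Multiplying the contributions: [m³/(kg·s²)] · [kg] · [1/m²]
Adding exponents of each base unit: m: 1, s: -2
SI base units of gravitational acceleration: m/s²

Answer: m/s²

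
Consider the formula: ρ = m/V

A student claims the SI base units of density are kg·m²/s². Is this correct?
Units of each symbol in ρ = m/V:
  m (mass): kg
  V (volume): m³  → in the denominator, contributes 1/m³

Multiplying the contributions: [kg] · [1/m³]
Adding exponents of each base unit: kg: 1, m: -3
SI base units of density: kg/m³

The claimed units kg·m²/s² (exponents kg: 1, m: 2, s: -2) do not match the derived units kg/m³ (exponents kg: 1, m: -3), so the claim is incorrect.

Answer: No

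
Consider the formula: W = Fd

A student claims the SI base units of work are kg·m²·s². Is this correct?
Units of each symbol in W = Fd:
  F (force): kg·m/s²
  d (displacement): m

Multiplying the contributions: [kg·m/s²] · [m]
Adding exponents of each base unit: kg: 1, m: 2, s: -2
SI base units of work: kg·m²/s²

The claimed units kg·m²·s² (exponents kg: 1, m: 2, s: 2) do not match the derived units kg·m²/s² (exponents kg: 1, m: 2, s: -2), so the claim is incorrect.

Answer: No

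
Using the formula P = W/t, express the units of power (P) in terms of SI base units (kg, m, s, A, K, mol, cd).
Units of each symbol in P = W/t:
  W (work): kg·m²/s²
  t (time): s  → in the denominator, contributes 1/s

Multiplying the contributions: [kg·m²/s²] · [1/s]
Adding exponents of each base unit: kg: 1, m: 2, s: -3
SI base units of power: kg·m²/s³

Answer: kg·m²/s³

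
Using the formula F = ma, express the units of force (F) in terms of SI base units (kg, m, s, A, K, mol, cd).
Units of each symbol in F = ma:
  m (mass): kg
  a (acceleration): m/s²

Multiplying the contributions: [kg] · [m/s²]
Adding exponents of each base unit: kg: 1, m: 1, s: -2
SI base units of force: kg·m/s²

Answer: kg·m/s²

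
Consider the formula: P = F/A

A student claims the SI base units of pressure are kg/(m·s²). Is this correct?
Units of each symbol in P = F/A:
  F (force): kg·m/s²
  A (area): m²  → in the denominator, contributes 1/m²

Multiplying the contributions: [kg·m/s²] · [1/m²]
Adding exponents of each base unit: kg: 1, m: -1, s: -2
SI base units of pressure: kg/(m·s²)

The claimed units kg/(m·s²) match the derived units, so the claim is correct.

Answer: Yes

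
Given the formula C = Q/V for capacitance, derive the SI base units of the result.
Units of each symbol in C = Q/V:
  Q (charge, in coulombs): s·A
  V (voltage, in volts): kg·m²/(s³·A)  → in the denominator, contributes s³·A/(kg·m²)

Multiplying the contributions: [s·A] · [s³·A/(kg·m²)]
Adding exponents of each base unit: kg: -1, m: -2, s: 4, A: 2
SI base units of capacitance: s⁴·A²/(kg·m²)

Answer: s⁴·A²/(kg·m²)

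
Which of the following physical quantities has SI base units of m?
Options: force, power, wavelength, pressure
Checking the SI base units of each option:
  force (F = ma): kg·m/s²  ✗
  power (P = W/t): kg·m²/s³  ✗
  wavelength (λ = v/f): m  ✓ matches
  pressure (P = F/A): kg/(m·s²)  ✗

Only wavelength has units m.

Answer: wavelength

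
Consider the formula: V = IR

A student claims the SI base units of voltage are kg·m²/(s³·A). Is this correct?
Units of each symbol in V = IR:
  I (current): A
  R (resistance, in ohms): kg·m²/(s³·A²)

Multiplying the contributions: [A] · [kg·m²/(s³·A²)]
Adding exponents of each base unit: kg: 1, m: 2, s: -3, A: -1
SI base units of voltage: kg·m²/(s³·A)

The claimed units kg·m²/(s³·A) match the derived units, so the claim is correct.

Answer: Yes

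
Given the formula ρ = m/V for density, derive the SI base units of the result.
Units of each symbol in ρ = m/V:
  m (mass): kg
  V (volume): m³  → in the denominator, contributes 1/m³

Multiplying the contributions: [kg] · [1/m³]
Adding exponents of each base unit: kg: 1, m: -3
SI base units of density: kg/m³

Answer: kg/m³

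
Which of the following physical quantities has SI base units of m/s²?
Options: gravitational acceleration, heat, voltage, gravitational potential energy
Checking the SI base units of each option:
  gravitational acceleration (g = GM/r²): m/s²  ✓ matches
  heat (Q = mcΔT): kg·m²/s²  ✗
  voltage (V = IR): kg·m²/(s³·A)  ✗
  gravitational potential energy (U = -GMm/r): kg·m²/s²  ✗

Only gravitational acceleration has units m/s².

Answer: gravitational acceleration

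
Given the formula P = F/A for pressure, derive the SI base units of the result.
Units of each symbol in P = F/A:
  F (force): kg·m/s²
  A (area): m²  → in the denominator, contributes 1/m²

Multiplying the contributions: [kg·m/s²] · [1/m²]
Adding exponents of each base unit: kg: 1, m: -1, s: -2
SI base units of pressure: kg/(m·s²)

Answer: kg/(m·s²)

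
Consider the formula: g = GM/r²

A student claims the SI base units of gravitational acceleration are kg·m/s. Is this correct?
Units of each symbol in g = GM/r²:
  G (gravitational constant): m³/(kg·s²)
  M (mass): kg
  r (distance): m  → to the power 2 in the denominator, contributes 1/m²

Multiplying the contributions: [m³/(kg·s²)] · [kg] · [1/m²]
Adding exponents of each base unit: m: 1, s: -2
SI base units of gravitational acceleration: m/s²

The claimed units kg·m/s (exponents kg: 1, m: 1, s: -1) do not match the derived units m/s² (exponents m: 1, s: -2), so the claim is incorrect.

Answer: No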